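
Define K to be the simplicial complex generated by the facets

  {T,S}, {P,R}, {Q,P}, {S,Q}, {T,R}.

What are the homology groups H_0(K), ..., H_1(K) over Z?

Order the vertices as P < Q < R < S < T. Listing each simplex with vertices in this order, K has dimension 1 with simplices:

  0-simplices (5): P, Q, R, S, T
  1-simplices (5): PQ, PR, QS, RT, ST

Hence C_0 ≅ Z^5, C_1 ≅ Z^5.

Boundary ∂_1: C_1 → C_0 maps an edge to its endpoints' difference, ∂[p,q] = q − p.
The 5×5 boundary matrix has rank 4 and Smith normal form diag(1,1,1,1).

Reading off H_k = ker ∂_k / im ∂_{k+1}:

  H_0: rank C_0 − rank ∂_1 = 5 − 4 = 1, and the invariant factors of ∂_1 are all 1, so H_0 = Z.
  H_1: rank ker ∂_1 − rank ∂_2 = (5 − 4) − 0 = 1, and there is no ∂_2, so H_1 = Z.

(K is a triangulation of the circle S^1.)

H_0 ≅ Z,  H_1 ≅ Z.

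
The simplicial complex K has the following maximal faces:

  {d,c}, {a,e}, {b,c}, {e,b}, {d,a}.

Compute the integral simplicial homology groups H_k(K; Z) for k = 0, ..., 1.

Fix the vertex order a < b < c < d < e and write every simplex with vertices in increasing order. Then dim K = 1 and the simplices of K are:

  0-simplices (5): a, b, c, d, e
  1-simplices (5): ad, ae, bc, be, cd

Hence C_0 ≅ Z^5, C_1 ≅ Z^5.

Boundary ∂_1: C_1 → C_0 maps an edge to its endpoints' difference, ∂[p,q] = q − p. For instance
  ∂ad = d − a.
The 5×5 boundary matrix has rank 4 and Smith normal form diag(1,1,1,1).

Now H_k = ker ∂_k / im ∂_{k+1}, so:

  H_0: rank C_0 − rank ∂_1 = 5 − 4 = 1, and the invariant factors of ∂_1 are all 1, so H_0 = Z.
  H_1: rank ker ∂_1 − rank ∂_2 = (5 − 4) − 0 = 1, and there is no ∂_2, so H_1 = Z.

H_0 ≅ Z,  H_1 ≅ Z.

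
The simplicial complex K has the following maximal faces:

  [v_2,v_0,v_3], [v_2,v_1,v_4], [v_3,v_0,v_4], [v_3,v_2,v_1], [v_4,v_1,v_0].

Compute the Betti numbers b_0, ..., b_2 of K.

Take the total order v_0 < v_1 < v_2 < v_3 < v_4 on the vertex set. Then K (dimension 2) consists of the simplices:

  0-simplices (5): [v_0], [v_1], [v_2], [v_3], [v_4]
  1-simplices (10): [v_0,v_1], [v_0,v_2], [v_0,v_3], [v_0,v_4], [v_1,v_2], [v_1,v_3], [v_1,v_4], [v_2,v_3], [v_2,v_4], [v_3,v_4]
  2-simplices (5): [v_0,v_1,v_4], [v_0,v_2,v_3], [v_0,v_3,v_4], [v_1,v_2,v_3], [v_1,v_2,v_4]

Hence C_0 ≅ Z^5, C_1 ≅ Z^10, C_2 ≅ Z^5.

The boundary map ∂_1: C_1 → C_0 sends each edge [p,q] (with p < q) to q − p. For instance
  ∂[v_2,v_3] = [v_3] − [v_2].
This gives a 5×10 integer matrix of rank 4; reducing to Smith normal form yields diagonal entries (1,1,1,1).

Boundary ∂_2: C_2 → C_1 maps a triangle to the signed sum of its edges. For instance
  ∂[v_1,v_2,v_4] = [v_2,v_4] − [v_1,v_4] + [v_1,v_2],
  ∂[v_0,v_1,v_4] = [v_1,v_4] − [v_0,v_4] + [v_0,v_1].
As a 10×5 matrix over Z this has rank 5, with invariant factors (1,1,1,1,1).

Reading off H_k = ker ∂_k / im ∂_{k+1}:

  H_0: rank C_0 − rank ∂_1 = 5 − 4 = 1, and the invariant factors of ∂_1 are all 1, so H_0 = Z.
  H_1: rank ker ∂_1 − rank ∂_2 = (10 − 4) − 5 = 1, and the invariant factors of ∂_2 are all 1, so H_1 = Z.
  H_2: rank ker ∂_2 − rank ∂_3 = (5 − 5) − 0 = 0, and there is no ∂_3, so H_2 = 0.

Hence the Betti numbers are b_0 = 1, b_1 = 1, b_2 = 0.

b_0 = 1, b_1 = 1, b_2 = 0.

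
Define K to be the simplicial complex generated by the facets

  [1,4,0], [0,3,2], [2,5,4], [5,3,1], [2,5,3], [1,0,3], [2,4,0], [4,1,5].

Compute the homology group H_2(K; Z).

We work with the vertex ordering 0 < 1 < 2 < 3 < 4 < 5. The simplices of K, each written with vertices in increasing order, are:

  0-simplices (6): [0], [1], [2], [3], [4], [5]
  1-simplices (12): [0,1], [0,2], [0,3], [0,4], [1,3], [1,4], [1,5], [2,3], [2,4], [2,5], [3,5], [4,5]
  2-simplices (8): [0,1,3], [0,1,4], [0,2,3], [0,2,4], [1,3,5], [1,4,5], [2,3,5], [2,4,5]

giving chain groups C_0 ≅ Z^6, C_1 ≅ Z^12, C_2 ≅ Z^8.

Boundary ∂_1: C_1 → C_0 sends each edge [p,q] (with p < q) to q − p.
This gives a 6×12 integer matrix of rank 5; reducing to Smith normal form yields diagonal entries (1,1,1,1,1).

∂_2: C_2 → C_1 acts by ∂[p,q,r] = [q,r] − [p,r] + [p,q]. For instance
  ∂[0,2,3] = [2,3] − [0,3] + [0,2],
  ∂[1,4,5] = [4,5] − [1,5] + [1,4].
The 12×8 boundary matrix has rank 7 and Smith normal form diag(1,1,1,1,1,1,1).

Reading off H_k = ker ∂_k / im ∂_{k+1}:

  H_2: rank ker ∂_2 − rank ∂_3 = (8 − 7) − 0 = 1, and there is no ∂_3, so H_2 ≅ Z.

H_2 ≅ Z.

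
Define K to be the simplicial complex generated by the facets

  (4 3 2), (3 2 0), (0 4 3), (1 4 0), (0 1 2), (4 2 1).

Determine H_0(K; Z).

H_0 = Z.

We work with the vertex ordering 0 < 1 < 2 < 3 < 4. The simplices of K, each written with vertices in increasing order, are:

  0-simplices (5): [0], [1], [2], [3], [4]
  1-simplices (9): [0,1], [0,2], [0,3], [0,4], [1,2], [1,4], [2,3], [2,4], [3,4]
  2-simplices (6): [0,1,2], [0,1,4], [0,2,3], [0,3,4], [1,2,4], [2,3,4]

so the chain groups are C_0 ≅ Z^5, C_1 ≅ Z^9, C_2 ≅ Z^6.

∂_1: C_1 → C_0 maps an edge to its endpoints' difference, ∂[p,q] = q − p.
The 5×9 boundary matrix has rank 4 and Smith normal form diag(1,1,1,1).

Boundary ∂_2: C_2 → C_1 sends each 2-simplex [p,q,r] to [q,r] − [p,r] + [p,q]. For instance
  ∂[0,1,2] = [1,2] − [0,2] + [0,1],
  ∂[0,2,3] = [2,3] − [0,3] + [0,2].
As a 9×6 matrix over Z this has rank 5, with invariant factors (1,1,1,1,1).

Reading off H_k = ker ∂_k / im ∂_{k+1}:

  H_0: rank C_0 − rank ∂_1 = 5 − 4 = 1, and the invariant factors of ∂_1 are all 1, so H_0 ≅ Z.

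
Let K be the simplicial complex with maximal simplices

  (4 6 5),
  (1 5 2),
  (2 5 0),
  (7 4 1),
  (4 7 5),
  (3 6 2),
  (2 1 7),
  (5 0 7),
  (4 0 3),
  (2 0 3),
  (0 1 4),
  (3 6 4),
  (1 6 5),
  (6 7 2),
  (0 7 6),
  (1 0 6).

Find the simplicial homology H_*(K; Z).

H_0 ≅ Z,  H_1 ≅ Z^2,  H_2 ≅ Z.

Fix the vertex order 0 < 1 < 2 < 3 < 4 < 5 < 6 < 7 and write every simplex with vertices in increasing order. Then dim K = 2 and the simplices of K are:

  0-simplices (8): [0], [1], [2], [3], [4], [5], [6], [7]
  1-simplices (24): (24 of them)
  2-simplices (16): [0,1,4], [0,1,6], [0,2,3], [0,2,5], [0,3,4], [0,5,7], [0,6,7], [1,2,5], [1,2,7], [1,4,7], [1,5,6], [2,3,6], [2,6,7], [3,4,6], [4,5,6], [4,5,7]

Hence C_0 ≅ Z^8, C_1 ≅ Z^24, C_2 ≅ Z^16.

The boundary map ∂_1: C_1 → C_0 is given by ∂[p,q] = [q] − [p].
This gives a 8×24 integer matrix of rank 7; reducing to Smith normal form yields diagonal entries (1,1,1,1,1,1,1).

The boundary map ∂_2: C_2 → C_1 maps a triangle to the signed sum of its edges. For instance
  ∂[0,2,5] = [2,5] − [0,5] + [0,2],
  ∂[0,1,6] = [1,6] − [0,6] + [0,1].
As a 24×16 matrix over Z this has rank 15, with invariant factors (1,1,1,1,1,1,1,1,1,1,1,1,1,1,1).

Reading off H_k = ker ∂_k / im ∂_{k+1}:

  H_0: rank C_0 − rank ∂_1 = 8 − 7 = 1, and the invariant factors of ∂_1 are all 1, so H_0 = Z.
  H_1: rank ker ∂_1 − rank ∂_2 = (24 − 7) − 15 = 2, and the invariant factors of ∂_2 are all 1, so H_1 = Z^2.
  H_2: rank ker ∂_2 − rank ∂_3 = (16 − 15) − 0 = 1, and there is no ∂_3, so H_2 = Z.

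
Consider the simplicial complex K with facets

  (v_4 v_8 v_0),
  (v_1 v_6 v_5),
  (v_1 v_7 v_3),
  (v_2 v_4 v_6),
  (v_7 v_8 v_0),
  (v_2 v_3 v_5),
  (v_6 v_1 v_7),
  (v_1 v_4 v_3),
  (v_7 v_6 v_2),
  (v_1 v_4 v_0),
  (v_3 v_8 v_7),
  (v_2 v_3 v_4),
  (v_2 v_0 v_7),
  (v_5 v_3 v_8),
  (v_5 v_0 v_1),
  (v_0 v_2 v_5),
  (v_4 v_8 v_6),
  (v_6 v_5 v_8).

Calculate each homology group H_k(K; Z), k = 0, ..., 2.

H_0 = Z,  H_1 = Z^2,  H_2 = Z.

We work with the vertex ordering v_0 < v_1 < v_2 < v_3 < v_4 < v_5 < v_6 < v_7 < v_8. The simplices of K, each written with vertices in increasing order, are:

  0-simplices (9): [v_0], [v_1], [v_2], [v_3], [v_4], [v_5], [v_6], [v_7], [v_8]
  1-simplices (27): (27 of them)
  2-simplices (18): (18 of them)

so the chain groups are C_0 ≅ Z^9, C_1 ≅ Z^27, C_2 ≅ Z^18.

∂_1: C_1 → C_0 sends each edge [p,q] (with p < q) to q − p. For instance
  ∂[v_0,v_7] = [v_7] − [v_0].
The 9×27 boundary matrix has rank 8 and Smith normal form diag(1,1,1,1,1,1,1,1).

Boundary ∂_2: C_2 → C_1 maps a triangle to the signed sum of its edges. For instance
  ∂[v_1,v_3,v_4] = [v_3,v_4] − [v_1,v_4] + [v_1,v_3],
  ∂[v_1,v_5,v_6] = [v_5,v_6] − [v_1,v_6] + [v_1,v_5].
The resulting 27×18 matrix has rank 17, and its Smith normal form has invariant factors (1,1,1,1,1,1,1,1,1,1,1,1,1,1,1,1,1).

Reading off H_k = ker ∂_k / im ∂_{k+1}:

  H_0: rank C_0 − rank ∂_1 = 9 − 8 = 1, and the invariant factors of ∂_1 are all 1, so H_0 ≅ Z.
  H_1: rank ker ∂_1 − rank ∂_2 = (27 − 8) − 17 = 2, and the invariant factors of ∂_2 are all 1, so H_1 ≅ Z^2.
  H_2: rank ker ∂_2 − rank ∂_3 = (18 − 17) − 0 = 1, and there is no ∂_3, so H_2 ≅ Z.

As a check, the Euler characteristic is 9 − 27 + 18 = 0, which agrees with 1 − 2 + 1 = 0.
(K is a triangulation of the torus T^2.)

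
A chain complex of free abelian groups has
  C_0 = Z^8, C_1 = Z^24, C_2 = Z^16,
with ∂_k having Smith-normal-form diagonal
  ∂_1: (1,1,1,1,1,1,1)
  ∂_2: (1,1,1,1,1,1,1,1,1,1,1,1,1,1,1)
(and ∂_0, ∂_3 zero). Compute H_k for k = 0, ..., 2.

H_0 = Z,  H_1 = Z^2,  H_2 = Z.

H_0: b_0 = 8 − 0 − 7 = 1; torsion from ∂_1 factors > 1: none. So H_0 = Z.
H_1: b_1 = 24 − 7 − 15 = 2; torsion from ∂_2 factors > 1: none. So H_1 = Z^2.
H_2: b_2 = 16 − 15 − 0 = 1; torsion from ∂_3 factors > 1: none. So H_2 = Z.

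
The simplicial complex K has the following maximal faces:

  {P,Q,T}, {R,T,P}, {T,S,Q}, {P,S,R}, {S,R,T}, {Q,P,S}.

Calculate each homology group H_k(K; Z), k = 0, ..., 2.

Fix the vertex order P < Q < R < S < T and write every simplex with vertices in increasing order. Then dim K = 2 and the simplices of K are:

  0-simplices (5): P, Q, R, S, T
  1-simplices (9): PQ, PR, PS, PT, QS, QT, RS, RT, ST
  2-simplices (6): PQS, PQT, PRS, PRT, QST, RST

Hence C_0 ≅ Z^5, C_1 ≅ Z^9, C_2 ≅ Z^6.

∂_1: C_1 → C_0 maps an edge to its endpoints' difference, ∂[p,q] = q − p. For instance
  ∂PQ = Q − P.
As a 5×9 matrix over Z this has rank 4, with invariant factors (1,1,1,1).

Boundary ∂_2: C_2 → C_1 acts by ∂[p,q,r] = [q,r] − [p,r] + [p,q]. For instance
  ∂PQT = QT − PT + PQ,
  ∂PRS = RS − PS + PR.
The resulting 9×6 matrix has rank 5, and its Smith normal form has invariant factors (1,1,1,1,1).

Reading off H_k = ker ∂_k / im ∂_{k+1}:

  H_0: rank C_0 − rank ∂_1 = 5 − 4 = 1, and the invariant factors of ∂_1 are all 1, so H_0 ≅ Z.
  H_1: rank ker ∂_1 − rank ∂_2 = (9 − 4) − 5 = 0, and the invariant factors of ∂_2 are all 1, so H_1 ≅ 0.
  H_2: rank ker ∂_2 − rank ∂_3 = (6 − 5) − 0 = 1, and there is no ∂_3, so H_2 ≅ Z.

As a check, the Euler characteristic is 5 − 9 + 6 = 2, which agrees with 1 − 0 + 1 = 2.
(K is a triangulation of the 2-sphere S^2.)

H_0 = Z,  H_1 = 0,  H_2 = Z.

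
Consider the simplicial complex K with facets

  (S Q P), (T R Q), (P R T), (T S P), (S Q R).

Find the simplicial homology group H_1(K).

Fix the vertex order P < Q < R < S < T and write every simplex with vertices in increasing order. Then dim K = 2 and the simplices of K are:

  0-simplices (5): P, Q, R, S, T
  1-simplices (10): PQ, PR, PS, PT, QR, QS, QT, RS, RT, ST
  2-simplices (5): PQS, PRT, PST, QRS, QRT

giving chain groups C_0 ≅ Z^5, C_1 ≅ Z^10, C_2 ≅ Z^5.

∂_1: C_1 → C_0 maps an edge to its endpoints' difference, ∂[p,q] = q − p. For instance
  ∂QS = S − Q.
This gives a 5×10 integer matrix of rank 4; reducing to Smith normal form yields diagonal entries (1,1,1,1).

Boundary ∂_2: C_2 → C_1 sends each 2-simplex [p,q,r] to [q,r] − [p,r] + [p,q]. For instance
  ∂QRT = RT − QT + QR,
  ∂PST = ST − PT + PS.
As a 10×5 matrix over Z this has rank 5, with invariant factors (1,1,1,1,1).

From H_k ≅ ker(∂_k) / im(∂_{k+1}) we obtain:

  H_1: rank ker ∂_1 − rank ∂_2 = (10 − 4) − 5 = 1, and the invariant factors of ∂_2 are all 1, so H_1 ≅ Z.

H_1 ≅ Z.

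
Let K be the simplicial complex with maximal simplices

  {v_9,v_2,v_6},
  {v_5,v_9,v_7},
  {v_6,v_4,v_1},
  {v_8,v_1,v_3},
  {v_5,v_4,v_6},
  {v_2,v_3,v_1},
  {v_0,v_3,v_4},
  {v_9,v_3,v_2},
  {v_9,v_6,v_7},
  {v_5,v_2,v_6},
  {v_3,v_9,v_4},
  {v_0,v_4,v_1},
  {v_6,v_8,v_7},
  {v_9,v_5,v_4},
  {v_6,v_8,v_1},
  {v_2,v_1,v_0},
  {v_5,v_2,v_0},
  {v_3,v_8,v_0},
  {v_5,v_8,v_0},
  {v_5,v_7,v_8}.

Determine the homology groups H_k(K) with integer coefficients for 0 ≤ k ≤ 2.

H_0 = Z,  H_1 = Z ⊕ Z/2,  H_2 = 0.

Take the total order v_0 < v_1 < v_2 < v_3 < v_4 < v_5 < v_6 < v_7 < v_8 < v_9 on the vertex set. Then K (dimension 2) consists of the simplices:

  0-simplices (10): [v_0], [v_1], [v_2], [v_3], [v_4], [v_5], [v_6], [v_7], [v_8], [v_9]
  1-simplices (30): (30 of them)
  2-simplices (20): (20 of them)

giving chain groups C_0 ≅ Z^10, C_1 ≅ Z^30, C_2 ≅ Z^20.

The boundary map ∂_1: C_1 → C_0 is given by ∂[p,q] = [q] − [p]. For instance
  ∂[v_0,v_3] = [v_3] − [v_0].
As a 10×30 matrix over Z this has rank 9, with invariant factors (1,1,1,1,1,1,1,1,1).

The boundary map ∂_2: C_2 → C_1 acts by ∂[p,q,r] = [q,r] − [p,r] + [p,q]. For instance
  ∂[v_6,v_7,v_9] = [v_7,v_9] − [v_6,v_9] + [v_6,v_7],
  ∂[v_0,v_1,v_2] = [v_1,v_2] − [v_0,v_2] + [v_0,v_1].
As a 30×20 matrix over Z this has rank 20, with invariant factors (1,1,1,1,1,1,1,1,1,1,1,1,1,1,1,1,1,1,1,2).

Reading off H_k = ker ∂_k / im ∂_{k+1}:

  H_0: rank C_0 − rank ∂_1 = 10 − 9 = 1, and the invariant factors of ∂_1 are all 1, so H_0 = Z.
  H_1: rank ker ∂_1 − rank ∂_2 = (30 − 9) − 20 = 1, and ∂_2 has invariant factor 2 > 1, so H_1 = Z ⊕ Z/2.
  H_2: rank ker ∂_2 − rank ∂_3 = (20 − 20) − 0 = 0, and there is no ∂_3, so H_2 = 0.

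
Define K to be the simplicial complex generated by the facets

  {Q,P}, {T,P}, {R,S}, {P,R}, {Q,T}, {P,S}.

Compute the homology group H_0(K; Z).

H_0 = Z.

Fix the vertex order P < Q < R < S < T and write every simplex with vertices in increasing order. Then dim K = 1 and the simplices of K are:

  0-simplices (5): P, Q, R, S, T
  1-simplices (6): PQ, PR, PS, PT, QT, RS

Hence C_0 ≅ Z^5, C_1 ≅ Z^6.

Boundary ∂_1: C_1 → C_0 is given by ∂[p,q] = [q] − [p]. For instance
  ∂RS = S − R.
This gives a 5×6 integer matrix of rank 4; reducing to Smith normal form yields diagonal entries (1,1,1,1).

Now H_k = ker ∂_k / im ∂_{k+1}, so:

  H_0: rank C_0 − rank ∂_1 = 5 − 4 = 1, and the invariant factors of ∂_1 are all 1, so H_0 ≅ Z.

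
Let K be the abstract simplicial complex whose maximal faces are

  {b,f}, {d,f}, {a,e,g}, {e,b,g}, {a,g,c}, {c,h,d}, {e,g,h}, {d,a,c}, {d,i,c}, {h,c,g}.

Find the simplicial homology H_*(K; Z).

H_0 ≅ Z,  H_1 ≅ Z,  H_2 = 0.

Fix the vertex order a < b < c < d < e < f < g < h < i and write every simplex with vertices in increasing order. Then dim K = 2 and the simplices of K are:

  0-simplices (9): a, b, c, d, e, f, g, h, i
  1-simplices (17): ac, ad, ae, ag, be, bf, bg, cd, cg, ch, ci, df, dh, di, eg, eh, gh
  2-simplices (8): acd, acg, aeg, beg, cdh, cdi, cgh, egh

giving chain groups C_0 ≅ Z^9, C_1 ≅ Z^17, C_2 ≅ Z^8.

The boundary map ∂_1: C_1 → C_0 maps an edge to its endpoints' difference, ∂[p,q] = q − p. For instance
  ∂df = f − d.
The 9×17 boundary matrix has rank 8 and Smith normal form diag(1,1,1,1,1,1,1,1).

∂_2: C_2 → C_1 maps a triangle to the signed sum of its edges. For instance
  ∂cdh = dh − ch + cd,
  ∂acd = cd − ad + ac.
The resulting 17×8 matrix has rank 8, and its Smith normal form has invariant factors (1,1,1,1,1,1,1,1).

From H_k ≅ ker(∂_k) / im(∂_{k+1}) we obtain:

  H_0: rank C_0 − rank ∂_1 = 9 − 8 = 1, and the invariant factors of ∂_1 are all 1, so H_0 ≅ Z.
  H_1: rank ker ∂_1 − rank ∂_2 = (17 − 8) − 8 = 1, and the invariant factors of ∂_2 are all 1, so H_1 ≅ Z.
  H_2: rank ker ∂_2 − rank ∂_3 = (8 − 8) − 0 = 0, and there is no ∂_3, so H_2 ≅ 0.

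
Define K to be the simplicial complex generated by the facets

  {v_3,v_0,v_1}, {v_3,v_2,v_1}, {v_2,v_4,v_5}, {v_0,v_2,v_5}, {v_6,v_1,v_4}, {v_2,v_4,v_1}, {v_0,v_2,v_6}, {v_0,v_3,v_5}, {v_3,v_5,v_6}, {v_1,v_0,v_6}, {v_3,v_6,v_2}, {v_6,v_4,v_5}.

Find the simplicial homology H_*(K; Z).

H_0 = Z,  H_1 = Z/2Z,  H_2 = 0.

Take the total order v_0 < v_1 < v_2 < v_3 < v_4 < v_5 < v_6 on the vertex set. Then K (dimension 2) consists of the simplices:

  0-simplices (7): [v_0], [v_1], [v_2], [v_3], [v_4], [v_5], [v_6]
  1-simplices (18): (18 of them)
  2-simplices (12): (12 of them)

Hence C_0 ≅ Z^7, C_1 ≅ Z^18, C_2 ≅ Z^12.

The boundary map ∂_1: C_1 → C_0 sends each edge [p,q] (with p < q) to q − p.
The 7×18 boundary matrix has rank 6 and Smith normal form diag(1,1,1,1,1,1).

The boundary map ∂_2: C_2 → C_1 sends each 2-simplex [p,q,r] to [q,r] − [p,r] + [p,q]. For instance
  ∂[v_3,v_5,v_6] = [v_5,v_6] − [v_3,v_6] + [v_3,v_5],
  ∂[v_2,v_3,v_6] = [v_3,v_6] − [v_2,v_6] + [v_2,v_3].
The 18×12 boundary matrix has rank 12 and Smith normal form diag(1,1,1,1,1,1,1,1,1,1,1,2).

Now H_k = ker ∂_k / im ∂_{k+1}, so:

  H_0: rank C_0 − rank ∂_1 = 7 − 6 = 1, and the invariant factors of ∂_1 are all 1, so H_0 ≅ Z.
  H_1: rank ker ∂_1 − rank ∂_2 = (18 − 6) − 12 = 0, and ∂_2 has invariant factor 2 > 1, so H_1 ≅ Z/2Z.
  H_2: rank ker ∂_2 − rank ∂_3 = (12 − 12) − 0 = 0, and there is no ∂_3, so H_2 ≅ 0.

As a check, the Euler characteristic is 7 − 18 + 12 = 1, which agrees with 1 − 0 + 0 = 1.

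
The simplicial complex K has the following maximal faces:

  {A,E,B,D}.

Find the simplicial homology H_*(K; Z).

H_0 ≅ Z,  H_1 = 0,  H_2 = 0,  H_3 = 0.

Order the vertices as A < B < D < E. Listing each simplex with vertices in this order, K has dimension 3 with simplices:

  0-simplices (4): A, B, D, E
  1-simplices (6): AB, AD, AE, BD, BE, DE
  2-simplices (4): ABD, ABE, ADE, BDE
  3-simplices (1): ABDE

giving chain groups C_0 ≅ Z^4, C_1 ≅ Z^6, C_2 ≅ Z^4, C_3 ≅ Z^1.

The boundary map ∂_1: C_1 → C_0 is given by ∂[p,q] = [q] − [p]. For instance
  ∂BE = E − B.
As a 4×6 matrix over Z this has rank 3, with invariant factors (1,1,1).

The boundary map ∂_2: C_2 → C_1 acts by ∂[p,q,r] = [q,r] − [p,r] + [p,q]. For instance
  ∂ABD = BD − AD + AB,
  ∂ADE = DE − AE + AD.
The resulting 6×4 matrix has rank 3, and its Smith normal form has invariant factors (1,1,1).

The boundary map ∂_3: C_3 → C_2 sends each 3-simplex σ to the alternating sum Σ_i (−1)^i (σ with its i-th vertex removed). For instance
  ∂ABDE = BDE − ADE + ABE − ABD.
As a 4×1 matrix over Z this has rank 1, with invariant factors (1).

Now H_k = ker ∂_k / im ∂_{k+1}, so:

  H_0: rank C_0 − rank ∂_1 = 4 − 3 = 1, and the invariant factors of ∂_1 are all 1, so H_0 = Z.
  H_1: rank ker ∂_1 − rank ∂_2 = (6 − 3) − 3 = 0, and the invariant factors of ∂_2 are all 1, so H_1 = 0.
  H_2: rank ker ∂_2 − rank ∂_3 = (4 − 3) − 1 = 0, and the invariant factors of ∂_3 are all 1, so H_2 = 0.
  H_3: rank ker ∂_3 − rank ∂_4 = (1 − 1) − 0 = 0, and there is no ∂_4, so H_3 = 0.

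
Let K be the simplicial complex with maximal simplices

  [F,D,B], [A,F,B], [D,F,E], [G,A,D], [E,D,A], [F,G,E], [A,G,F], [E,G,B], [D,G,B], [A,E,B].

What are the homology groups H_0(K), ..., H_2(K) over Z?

K has 6 vertices, 15 edges, 10 triangles.
rank ∂_0 = 0, rank ∂_1 = 5 ⇒ b_0 = 6 − 0 − 5 = 1; all invariant factors of ∂_1 are 1 so no torsion. So H_0 ≅ Z.
rank ∂_1 = 5, rank ∂_2 = 10 ⇒ b_1 = 15 − 5 − 10 = 0; ∂_2 has invariant factor(s) [2] giving torsion. So H_1 ≅ Z/2Z.
rank ∂_2 = 10, rank ∂_3 = 0 ⇒ b_2 = 10 − 10 − 0 = 0. So H_2 ≅ 0.

H_0 ≅ Z,  H_1 ≅ Z/2Z,  H_2 = 0.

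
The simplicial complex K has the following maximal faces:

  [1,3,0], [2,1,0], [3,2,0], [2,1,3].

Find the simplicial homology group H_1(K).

Take the total order 0 < 1 < 2 < 3 on the vertex set. Then K (dimension 2) consists of the simplices:

  0-simplices (4): [0], [1], [2], [3]
  1-simplices (6): [0,1], [0,2], [0,3], [1,2], [1,3], [2,3]
  2-simplices (4): [0,1,2], [0,1,3], [0,2,3], [1,2,3]

so the chain groups are C_0 ≅ Z^4, C_1 ≅ Z^6, C_2 ≅ Z^4.

The boundary map ∂_1: C_1 → C_0 is given by ∂[p,q] = [q] − [p]. For instance
  ∂[0,2] = [2] − [0].
The 4×6 boundary matrix has rank 3 and Smith normal form diag(1,1,1).

∂_2: C_2 → C_1 sends each 2-simplex [p,q,r] to [q,r] − [p,r] + [p,q]. For instance
  ∂[0,1,3] = [1,3] − [0,3] + [0,1],
  ∂[0,1,2] = [1,2] − [0,2] + [0,1].
The resulting 6×4 matrix has rank 3, and its Smith normal form has invariant factors (1,1,1).

Now H_k = ker ∂_k / im ∂_{k+1}, so:

  H_1: rank ker ∂_1 − rank ∂_2 = (6 − 3) − 3 = 0, and the invariant factors of ∂_2 are all 1, so H_1 ≅ 0.

H_1 = 0.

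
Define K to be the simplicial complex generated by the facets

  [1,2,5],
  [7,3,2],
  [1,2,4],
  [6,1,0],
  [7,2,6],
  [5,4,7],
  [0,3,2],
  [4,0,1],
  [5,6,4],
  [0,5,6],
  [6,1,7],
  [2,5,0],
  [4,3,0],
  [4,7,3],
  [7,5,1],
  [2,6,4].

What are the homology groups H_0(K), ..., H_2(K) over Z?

H_0 ≅ Z,  H_1 ≅ Z^2,  H_2 ≅ Z.

Take the total order 0 < 1 < 2 < 3 < 4 < 5 < 6 < 7 on the vertex set. Then K (dimension 2) consists of the simplices:

  0-simplices (8): [0], [1], [2], [3], [4], [5], [6], [7]
  1-simplices (24): (24 of them)
  2-simplices (16): [0,1,4], [0,1,6], [0,2,3], [0,2,5], [0,3,4], [0,5,6], [1,2,4], [1,2,5], [1,5,7], [1,6,7], [2,3,7], [2,4,6], [2,6,7], [3,4,7], [4,5,6], [4,5,7]

Hence C_0 ≅ Z^8, C_1 ≅ Z^24, C_2 ≅ Z^16.

Boundary ∂_1: C_1 → C_0 sends each edge [p,q] (with p < q) to q − p.
As a 8×24 matrix over Z this has rank 7, with invariant factors (1,1,1,1,1,1,1).

Boundary ∂_2: C_2 → C_1 maps a triangle to the signed sum of its edges. For instance
  ∂[0,3,4] = [3,4] − [0,4] + [0,3],
  ∂[2,6,7] = [6,7] − [2,7] + [2,6].
The 24×16 boundary matrix has rank 15 and Smith normal form diag(1,1,1,1,1,1,1,1,1,1,1,1,1,1,1).

Reading off H_k = ker ∂_k / im ∂_{k+1}:

  H_0: rank C_0 − rank ∂_1 = 8 − 7 = 1, and the invariant factors of ∂_1 are all 1, so H_0 = Z.
  H_1: rank ker ∂_1 − rank ∂_2 = (24 − 7) − 15 = 2, and the invariant factors of ∂_2 are all 1, so H_1 = Z^2.
  H_2: rank ker ∂_2 − rank ∂_3 = (16 − 15) − 0 = 1, and there is no ∂_3, so H_2 = Z.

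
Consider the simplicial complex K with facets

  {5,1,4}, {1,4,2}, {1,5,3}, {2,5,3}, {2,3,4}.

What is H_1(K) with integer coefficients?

Order the vertices as 1 < 2 < 3 < 4 < 5. Listing each simplex with vertices in this order, K has dimension 2 with simplices:

  0-simplices (5): [1], [2], [3], [4], [5]
  1-simplices (10): [1,2], [1,3], [1,4], [1,5], [2,3], [2,4], [2,5], [3,4], [3,5], [4,5]
  2-simplices (5): [1,2,4], [1,3,5], [1,4,5], [2,3,4], [2,3,5]

Hence C_0 ≅ Z^5, C_1 ≅ Z^10, C_2 ≅ Z^5.

∂_1: C_1 → C_0 is given by ∂[p,q] = [q] − [p].
The 5×10 boundary matrix has rank 4 and Smith normal form diag(1,1,1,1).

∂_2: C_2 → C_1 sends each 2-simplex [p,q,r] to [q,r] − [p,r] + [p,q]. For instance
  ∂[1,3,5] = [3,5] − [1,5] + [1,3],
  ∂[2,3,5] = [3,5] − [2,5] + [2,3].
This gives a 10×5 integer matrix of rank 5; reducing to Smith normal form yields diagonal entries (1,1,1,1,1).

Reading off H_k = ker ∂_k / im ∂_{k+1}:

  H_1: rank ker ∂_1 − rank ∂_2 = (10 − 4) − 5 = 1, and the invariant factors of ∂_2 are all 1, so H_1 ≅ Z.

H_1 ≅ Z.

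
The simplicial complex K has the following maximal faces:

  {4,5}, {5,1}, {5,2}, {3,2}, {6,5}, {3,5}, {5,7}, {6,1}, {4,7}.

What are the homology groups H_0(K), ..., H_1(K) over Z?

H_0 ≅ Z,  H_1 ≅ Z^3.

Fix the vertex order 1 < 2 < 3 < 4 < 5 < 6 < 7 and write every simplex with vertices in increasing order. Then dim K = 1 and the simplices of K are:

  0-simplices (7): [1], [2], [3], [4], [5], [6], [7]
  1-simplices (9): [1,5], [1,6], [2,3], [2,5], [3,5], [4,5], [4,7], [5,6], [5,7]

giving chain groups C_0 ≅ Z^7, C_1 ≅ Z^9.

The boundary map ∂_1: C_1 → C_0 is given by ∂[p,q] = [q] − [p]. For instance
  ∂[4,7] = [7] − [4].
The resulting 7×9 matrix has rank 6, and its Smith normal form has invariant factors (1,1,1,1,1,1).

Computing H_k = (kernel of ∂_k) / (image of ∂_{k+1}):

  H_0: rank C_0 − rank ∂_1 = 7 − 6 = 1, and the invariant factors of ∂_1 are all 1, so H_0 ≅ Z.
  H_1: rank ker ∂_1 − rank ∂_2 = (9 − 6) − 0 = 3, and there is no ∂_2, so H_1 ≅ Z^3.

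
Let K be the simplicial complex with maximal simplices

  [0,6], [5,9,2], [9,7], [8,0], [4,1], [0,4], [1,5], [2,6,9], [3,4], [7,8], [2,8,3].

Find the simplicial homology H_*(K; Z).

H_0 = Z,  H_1 = Z^4,  H_2 = 0.

Fix the vertex order 0 < 1 < 2 < 3 < 4 < 5 < 6 < 7 < 8 < 9 and write every simplex with vertices in increasing order. Then dim K = 2 and the simplices of K are:

  0-simplices (10): [0], [1], [2], [3], [4], [5], [6], [7], [8], [9]
  1-simplices (16): [0,4], [0,6], [0,8], [1,4], [1,5], [2,3], [2,5], [2,6], [2,8], [2,9], [3,4], [3,8], [5,9], [6,9], [7,8], [7,9]
  2-simplices (3): [2,3,8], [2,5,9], [2,6,9]

so the chain groups are C_0 ≅ Z^10, C_1 ≅ Z^16, C_2 ≅ Z^3.

The boundary map ∂_1: C_1 → C_0 is given by ∂[p,q] = [q] − [p].
This gives a 10×16 integer matrix of rank 9; reducing to Smith normal form yields diagonal entries (1,1,1,1,1,1,1,1,1).

The boundary map ∂_2: C_2 → C_1 acts by ∂[p,q,r] = [q,r] − [p,r] + [p,q]. For instance
  ∂[2,5,9] = [5,9] − [2,9] + [2,5],
  ∂[2,6,9] = [6,9] − [2,9] + [2,6].
As a 16×3 matrix over Z this has rank 3, with invariant factors (1,1,1).

From H_k ≅ ker(∂_k) / im(∂_{k+1}) we obtain:

  H_0: rank C_0 − rank ∂_1 = 10 − 9 = 1, and the invariant factors of ∂_1 are all 1, so H_0 ≅ Z.
  H_1: rank ker ∂_1 − rank ∂_2 = (16 − 9) − 3 = 4, and the invariant factors of ∂_2 are all 1, so H_1 ≅ Z^4.
  H_2: rank ker ∂_2 − rank ∂_3 = (3 − 3) − 0 = 0, and there is no ∂_3, so H_2 ≅ 0.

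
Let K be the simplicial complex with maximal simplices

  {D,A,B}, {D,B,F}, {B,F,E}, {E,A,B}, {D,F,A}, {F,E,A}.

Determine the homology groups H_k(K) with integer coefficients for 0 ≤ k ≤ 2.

H_0 ≅ Z,  H_1 = 0,  H_2 ≅ Z.

Take the total order A < B < D < E < F on the vertex set. Then K (dimension 2) consists of the simplices:

  0-simplices (5): A, B, D, E, F
  1-simplices (9): AB, AD, AE, AF, BD, BE, BF, DF, EF
  2-simplices (6): ABD, ABE, ADF, AEF, BDF, BEF

so the chain groups are C_0 ≅ Z^5, C_1 ≅ Z^9, C_2 ≅ Z^6.

∂_1: C_1 → C_0 is given by ∂[p,q] = [q] − [p].
The resulting 5×9 matrix has rank 4, and its Smith normal form has invariant factors (1,1,1,1).

The boundary map ∂_2: C_2 → C_1 maps a triangle to the signed sum of its edges. For instance
  ∂ABD = BD − AD + AB,
  ∂BDF = DF − BF + BD.
This gives a 9×6 integer matrix of rank 5; reducing to Smith normal form yields diagonal entries (1,1,1,1,1).

Now H_k = ker ∂_k / im ∂_{k+1}, so:

  H_0: rank C_0 − rank ∂_1 = 5 − 4 = 1, and the invariant factors of ∂_1 are all 1, so H_0 ≅ Z.
  H_1: rank ker ∂_1 − rank ∂_2 = (9 − 4) − 5 = 0, and the invariant factors of ∂_2 are all 1, so H_1 ≅ 0.
  H_2: rank ker ∂_2 − rank ∂_3 = (6 − 5) − 0 = 1, and there is no ∂_3, so H_2 ≅ Z.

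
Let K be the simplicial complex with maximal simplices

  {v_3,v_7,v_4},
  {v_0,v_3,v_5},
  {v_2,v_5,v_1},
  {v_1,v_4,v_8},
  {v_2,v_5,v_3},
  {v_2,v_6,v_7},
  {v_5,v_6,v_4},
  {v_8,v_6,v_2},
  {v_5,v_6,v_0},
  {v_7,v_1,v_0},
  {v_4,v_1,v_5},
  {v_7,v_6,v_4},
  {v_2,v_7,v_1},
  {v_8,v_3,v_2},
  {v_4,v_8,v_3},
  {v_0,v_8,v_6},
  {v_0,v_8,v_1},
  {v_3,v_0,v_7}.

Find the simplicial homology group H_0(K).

Order the vertices as v_0 < v_1 < v_2 < v_3 < v_4 < v_5 < v_6 < v_7 < v_8. Listing each simplex with vertices in this order, K has dimension 2 with simplices:

  0-simplices (9): [v_0], [v_1], [v_2], [v_3], [v_4], [v_5], [v_6], [v_7], [v_8]
  1-simplices (27): (27 of them)
  2-simplices (18): (18 of them)

giving chain groups C_0 ≅ Z^9, C_1 ≅ Z^27, C_2 ≅ Z^18.

∂_1: C_1 → C_0 maps an edge to its endpoints' difference, ∂[p,q] = q − p. For instance
  ∂[v_1,v_5] = [v_5] − [v_1].
The 9×27 boundary matrix has rank 8 and Smith normal form diag(1,1,1,1,1,1,1,1).

Boundary ∂_2: C_2 → C_1 acts by ∂[p,q,r] = [q,r] − [p,r] + [p,q]. For instance
  ∂[v_0,v_6,v_8] = [v_6,v_8] − [v_0,v_8] + [v_0,v_6],
  ∂[v_2,v_6,v_8] = [v_6,v_8] − [v_2,v_8] + [v_2,v_6].
The resulting 27×18 matrix has rank 17, and its Smith normal form has invariant factors (1,1,1,1,1,1,1,1,1,1,1,1,1,1,1,1,1).

From H_k ≅ ker(∂_k) / im(∂_{k+1}) we obtain:

  H_0: rank C_0 − rank ∂_1 = 9 − 8 = 1, and the invariant factors of ∂_1 are all 1, so H_0 ≅ Z.

H_0 = Z.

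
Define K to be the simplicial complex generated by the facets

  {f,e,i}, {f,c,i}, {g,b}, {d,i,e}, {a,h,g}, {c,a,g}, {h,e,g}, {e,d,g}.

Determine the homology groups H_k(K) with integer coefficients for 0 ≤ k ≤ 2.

We work with the vertex ordering a < b < c < d < e < f < g < h < i. The simplices of K, each written with vertices in increasing order, are:

  0-simplices (9): a, b, c, d, e, f, g, h, i
  1-simplices (16): ac, ag, ah, bg, cf, cg, ci, de, dg, di, ef, eg, eh, ei, fi, gh
  2-simplices (7): acg, agh, cfi, deg, dei, efi, egh

so the chain groups are C_0 ≅ Z^9, C_1 ≅ Z^16, C_2 ≅ Z^7.

∂_1: C_1 → C_0 is given by ∂[p,q] = [q] − [p]. For instance
  ∂fi = i − f.
As a 9×16 matrix over Z this has rank 8, with invariant factors (1,1,1,1,1,1,1,1).

∂_2: C_2 → C_1 maps a triangle to the signed sum of its edges. For instance
  ∂efi = fi − ei + ef,
  ∂acg = cg − ag + ac.
This gives a 16×7 integer matrix of rank 7; reducing to Smith normal form yields diagonal entries (1,1,1,1,1,1,1).

From H_k ≅ ker(∂_k) / im(∂_{k+1}) we obtain:

  H_0: rank C_0 − rank ∂_1 = 9 − 8 = 1, and the invariant factors of ∂_1 are all 1, so H_0 = Z.
  H_1: rank ker ∂_1 − rank ∂_2 = (16 − 8) − 7 = 1, and the invariant factors of ∂_2 are all 1, so H_1 = Z.
  H_2: rank ker ∂_2 − rank ∂_3 = (7 − 7) − 0 = 0, and there is no ∂_3, so H_2 = 0.

As a check, the Euler characteristic is 9 − 16 + 7 = 0, which agrees with 1 − 1 + 0 = 0.

H_0 = Z,  H_1 = Z,  H_2 = 0.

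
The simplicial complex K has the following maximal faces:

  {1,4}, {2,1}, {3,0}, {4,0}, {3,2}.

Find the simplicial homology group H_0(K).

H_0 ≅ Z.

Take the total order 0 < 1 < 2 < 3 < 4 on the vertex set. Then K (dimension 1) consists of the simplices:

  0-simplices (5): [0], [1], [2], [3], [4]
  1-simplices (5): [0,3], [0,4], [1,2], [1,4], [2,3]

so the chain groups are C_0 ≅ Z^5, C_1 ≅ Z^5.

The boundary map ∂_1: C_1 → C_0 is given by ∂[p,q] = [q] − [p]. For instance
  ∂[2,3] = [3] − [2].
The 5×5 boundary matrix has rank 4 and Smith normal form diag(1,1,1,1).

From H_k ≅ ker(∂_k) / im(∂_{k+1}) we obtain:

  H_0: rank C_0 − rank ∂_1 = 5 − 4 = 1, and the invariant factors of ∂_1 are all 1, so H_0 ≅ Z.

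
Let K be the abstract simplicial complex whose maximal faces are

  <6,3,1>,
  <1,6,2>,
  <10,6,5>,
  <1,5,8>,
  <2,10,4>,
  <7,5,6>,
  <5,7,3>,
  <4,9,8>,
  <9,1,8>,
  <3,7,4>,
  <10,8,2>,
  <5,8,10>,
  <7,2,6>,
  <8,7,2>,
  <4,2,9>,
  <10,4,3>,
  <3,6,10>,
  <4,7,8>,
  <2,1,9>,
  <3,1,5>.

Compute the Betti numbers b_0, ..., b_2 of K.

b_0 = 1, b_1 = 1, b_2 = 0.

Fix the vertex order 1 < 2 < 3 < 4 < 5 < 6 < 7 < 8 < 9 < 10 and write every simplex with vertices in increasing order. Then dim K = 2 and the simplices of K are:

  0-simplices (10): [1], [2], [3], [4], [5], [6], [7], [8], [9], [10]
  1-simplices (30): (30 of them)
  2-simplices (20): (20 of them)

so the chain groups are C_0 ≅ Z^10, C_1 ≅ Z^30, C_2 ≅ Z^20.

Boundary ∂_1: C_1 → C_0 is given by ∂[p,q] = [q] − [p].
The 10×30 boundary matrix has rank 9 and Smith normal form diag(1,1,1,1,1,1,1,1,1).

∂_2: C_2 → C_1 maps a triangle to the signed sum of its edges. For instance
  ∂[1,2,9] = [2,9] − [1,9] + [1,2],
  ∂[5,6,7] = [6,7] − [5,7] + [5,6].
The 30×20 boundary matrix has rank 20 and Smith normal form diag(1,1,1,1,1,1,1,1,1,1,1,1,1,1,1,1,1,1,1,2).

Computing H_k = (kernel of ∂_k) / (image of ∂_{k+1}):

  H_0: rank C_0 − rank ∂_1 = 10 − 9 = 1, and the invariant factors of ∂_1 are all 1, so H_0 ≅ Z.
  H_1: rank ker ∂_1 − rank ∂_2 = (30 − 9) − 20 = 1, and ∂_2 has invariant factor 2 > 1, so H_1 ≅ Z ⊕ Z/2Z.
  H_2: rank ker ∂_2 − rank ∂_3 = (20 − 20) − 0 = 0, and there is no ∂_3, so H_2 ≅ 0.

(K is a triangulation of the Klein bottle.)

Hence the Betti numbers are b_0 = 1, b_1 = 1, b_2 = 0.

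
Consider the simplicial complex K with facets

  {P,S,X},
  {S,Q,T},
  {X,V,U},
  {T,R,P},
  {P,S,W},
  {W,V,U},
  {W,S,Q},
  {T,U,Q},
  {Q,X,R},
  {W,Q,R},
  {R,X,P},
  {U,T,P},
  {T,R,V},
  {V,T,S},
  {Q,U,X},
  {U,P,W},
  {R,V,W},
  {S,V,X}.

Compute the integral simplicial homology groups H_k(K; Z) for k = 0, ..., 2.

H_0 = Z,  H_1 = Z^2,  H_2 = Z.

Take the total order P < Q < R < S < T < U < V < W < X on the vertex set. Then K (dimension 2) consists of the simplices:

  0-simplices (9): P, Q, R, S, T, U, V, W, X
  1-simplices (27): PR, PS, PT, PU, PW, PX, QR, QS, QT, QU, QW, QX, RT, RV, RW, RX, ST, SV, SW, SX, TU, TV, UV, UW, UX, VW, VX
  2-simplices (18): PRT, PRX, PSW, PSX, PTU, PUW, QRW, QRX, QST, QSW, QTU, QUX, RTV, RVW, STV, SVX, UVW, UVX

Hence C_0 ≅ Z^9, C_1 ≅ Z^27, C_2 ≅ Z^18.

The boundary map ∂_1: C_1 → C_0 is given by ∂[p,q] = [q] − [p]. For instance
  ∂QR = R − Q.
The resulting 9×27 matrix has rank 8, and its Smith normal form has invariant factors (1,1,1,1,1,1,1,1).

∂_2: C_2 → C_1 sends each 2-simplex [p,q,r] to [q,r] − [p,r] + [p,q]. For instance
  ∂QRX = RX − QX + QR,
  ∂UVX = VX − UX + UV.
As a 27×18 matrix over Z this has rank 17, with invariant factors (1,1,1,1,1,1,1,1,1,1,1,1,1,1,1,1,1).

Computing H_k = (kernel of ∂_k) / (image of ∂_{k+1}):

  H_0: rank C_0 − rank ∂_1 = 9 − 8 = 1, and the invariant factors of ∂_1 are all 1, so H_0 ≅ Z.
  H_1: rank ker ∂_1 − rank ∂_2 = (27 − 8) − 17 = 2, and the invariant factors of ∂_2 are all 1, so H_1 ≅ Z^2.
  H_2: rank ker ∂_2 − rank ∂_3 = (18 − 17) − 0 = 1, and there is no ∂_3, so H_2 ≅ Z.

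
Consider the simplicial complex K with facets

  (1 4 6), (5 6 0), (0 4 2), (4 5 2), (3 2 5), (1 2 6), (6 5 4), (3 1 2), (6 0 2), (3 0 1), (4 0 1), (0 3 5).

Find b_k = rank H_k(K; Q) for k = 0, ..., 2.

b_0 = 1, b_1 = 0, b_2 = 0.

We work with the vertex ordering 0 < 1 < 2 < 3 < 4 < 5 < 6. The simplices of K, each written with vertices in increasing order, are:

  0-simplices (7): [0], [1], [2], [3], [4], [5], [6]
  1-simplices (18): [0,1], [0,2], [0,3], [0,4], [0,5], [0,6], [1,2], [1,3], [1,4], [1,6], [2,3], [2,4], [2,5], [2,6], [3,5], [4,5], [4,6], [5,6]
  2-simplices (12): [0,1,3], [0,1,4], [0,2,4], [0,2,6], [0,3,5], [0,5,6], [1,2,3], [1,2,6], [1,4,6], [2,3,5], [2,4,5], [4,5,6]

Hence C_0 ≅ Z^7, C_1 ≅ Z^18, C_2 ≅ Z^12.

∂_1: C_1 → C_0 is given by ∂[p,q] = [q] − [p].
The resulting 7×18 matrix has rank 6, and its Smith normal form has invariant factors (1,1,1,1,1,1).

The boundary map ∂_2: C_2 → C_1 maps a triangle to the signed sum of its edges. For instance
  ∂[1,4,6] = [4,6] − [1,6] + [1,4],
  ∂[0,3,5] = [3,5] − [0,5] + [0,3].
The resulting 18×12 matrix has rank 12, and its Smith normal form has invariant factors (1,1,1,1,1,1,1,1,1,1,1,2).

Reading off H_k = ker ∂_k / im ∂_{k+1}:

  H_0: rank C_0 − rank ∂_1 = 7 − 6 = 1, and the invariant factors of ∂_1 are all 1, so H_0 = Z.
  H_1: rank ker ∂_1 − rank ∂_2 = (18 − 6) − 12 = 0, and ∂_2 has invariant factor 2 > 1, so H_1 = Z/2.
  H_2: rank ker ∂_2 − rank ∂_3 = (12 − 12) − 0 = 0, and there is no ∂_3, so H_2 = 0.

As a check, the Euler characteristic is 7 − 18 + 12 = 1, which agrees with 1 − 0 + 0 = 1.
(K is a triangulation of the real projective plane RP^2.)

Hence the Betti numbers are b_0 = 1, b_1 = 0, b_2 = 0.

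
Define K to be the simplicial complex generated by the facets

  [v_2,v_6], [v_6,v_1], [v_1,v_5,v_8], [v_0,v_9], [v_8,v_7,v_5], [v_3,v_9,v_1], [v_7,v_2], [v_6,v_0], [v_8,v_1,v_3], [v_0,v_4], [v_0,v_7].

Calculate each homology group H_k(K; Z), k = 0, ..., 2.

H_0 = Z,  H_1 = Z^3,  H_2 = 0.

Take the total order v_0 < v_1 < v_2 < v_3 < v_4 < v_5 < v_6 < v_7 < v_8 < v_9 on the vertex set. Then K (dimension 2) consists of the simplices:

  0-simplices (10): [v_0], [v_1], [v_2], [v_3], [v_4], [v_5], [v_6], [v_7], [v_8], [v_9]
  1-simplices (16): (16 of them)
  2-simplices (4): [v_1,v_3,v_8], [v_1,v_3,v_9], [v_1,v_5,v_8], [v_5,v_7,v_8]

Hence C_0 ≅ Z^10, C_1 ≅ Z^16, C_2 ≅ Z^4.

Boundary ∂_1: C_1 → C_0 maps an edge to its endpoints' difference, ∂[p,q] = q − p. For instance
  ∂[v_1,v_6] = [v_6] − [v_1].
As a 10×16 matrix over Z this has rank 9, with invariant factors (1,1,1,1,1,1,1,1,1).

∂_2: C_2 → C_1 maps a triangle to the signed sum of its edges. For instance
  ∂[v_1,v_5,v_8] = [v_5,v_8] − [v_1,v_8] + [v_1,v_5],
  ∂[v_1,v_3,v_9] = [v_3,v_9] − [v_1,v_9] + [v_1,v_3].
As a 16×4 matrix over Z this has rank 4, with invariant factors (1,1,1,1).

From H_k ≅ ker(∂_k) / im(∂_{k+1}) we obtain:

  H_0: rank C_0 − rank ∂_1 = 10 − 9 = 1, and the invariant factors of ∂_1 are all 1, so H_0 ≅ Z.
  H_1: rank ker ∂_1 − rank ∂_2 = (16 − 9) − 4 = 3, and the invariant factors of ∂_2 are all 1, so H_1 ≅ Z^3.
  H_2: rank ker ∂_2 − rank ∂_3 = (4 − 4) − 0 = 0, and there is no ∂_3, so H_2 ≅ 0.

As a check, the Euler characteristic is 10 − 16 + 4 = -2, which agrees with 1 − 3 + 0 = -2.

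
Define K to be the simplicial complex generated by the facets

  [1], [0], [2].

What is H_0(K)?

H_0 ≅ Z^3.

Take the total order 0 < 1 < 2 on the vertex set. Then K (dimension 0) consists of the simplices:

  0-simplices (3): [0], [1], [2]

giving chain groups C_0 ≅ Z^3.

Computing H_k = (kernel of ∂_k) / (image of ∂_{k+1}):

  H_0: rank C_0 − rank ∂_1 = 3 − 0 = 3, and there is no ∂_1, so H_0 = Z^3.

(K is a triangulation of a set of 3 points.)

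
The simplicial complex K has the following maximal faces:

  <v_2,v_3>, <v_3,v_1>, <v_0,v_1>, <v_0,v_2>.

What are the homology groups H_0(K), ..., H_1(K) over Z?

We work with the vertex ordering v_0 < v_1 < v_2 < v_3. The simplices of K, each written with vertices in increasing order, are:

  0-simplices (4): [v_0], [v_1], [v_2], [v_3]
  1-simplices (4): [v_0,v_1], [v_0,v_2], [v_1,v_3], [v_2,v_3]

Hence C_0 ≅ Z^4, C_1 ≅ Z^4.

Boundary ∂_1: C_1 → C_0 sends each edge [p,q] (with p < q) to q − p.
This gives a 4×4 integer matrix of rank 3; reducing to Smith normal form yields diagonal entries (1,1,1).

Now H_k = ker ∂_k / im ∂_{k+1}, so:

  H_0: rank C_0 − rank ∂_1 = 4 − 3 = 1, and the invariant factors of ∂_1 are all 1, so H_0 = Z.
  H_1: rank ker ∂_1 − rank ∂_2 = (4 − 3) − 0 = 1, and there is no ∂_2, so H_1 = Z.

H_0 ≅ Z,  H_1 ≅ Z.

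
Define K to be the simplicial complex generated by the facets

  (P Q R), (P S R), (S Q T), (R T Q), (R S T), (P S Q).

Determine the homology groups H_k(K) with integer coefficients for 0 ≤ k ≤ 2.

H_0 ≅ Z,  H_1 = 0,  H_2 ≅ Z.

Fix the vertex order P < Q < R < S < T and write every simplex with vertices in increasing order. Then dim K = 2 and the simplices of K are:

  0-simplices (5): P, Q, R, S, T
  1-simplices (9): PQ, PR, PS, QR, QS, QT, RS, RT, ST
  2-simplices (6): PQR, PQS, PRS, QRT, QST, RST

Hence C_0 ≅ Z^5, C_1 ≅ Z^9, C_2 ≅ Z^6.

The boundary map ∂_1: C_1 → C_0 sends each edge [p,q] (with p < q) to q − p.
The 5×9 boundary matrix has rank 4 and Smith normal form diag(1,1,1,1).

∂_2: C_2 → C_1 sends each 2-simplex [p,q,r] to [q,r] − [p,r] + [p,q]. For instance
  ∂RST = ST − RT + RS,
  ∂PQS = QS − PS + PQ.
As a 9×6 matrix over Z this has rank 5, with invariant factors (1,1,1,1,1).

Reading off H_k = ker ∂_k / im ∂_{k+1}:

  H_0: rank C_0 − rank ∂_1 = 5 − 4 = 1, and the invariant factors of ∂_1 are all 1, so H_0 = Z.
  H_1: rank ker ∂_1 − rank ∂_2 = (9 − 4) − 5 = 0, and the invariant factors of ∂_2 are all 1, so H_1 = 0.
  H_2: rank ker ∂_2 − rank ∂_3 = (6 − 5) − 0 = 1, and there is no ∂_3, so H_2 = Z.

As a check, the Euler characteristic is 5 − 9 + 6 = 2, which agrees with 1 − 0 + 1 = 2.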